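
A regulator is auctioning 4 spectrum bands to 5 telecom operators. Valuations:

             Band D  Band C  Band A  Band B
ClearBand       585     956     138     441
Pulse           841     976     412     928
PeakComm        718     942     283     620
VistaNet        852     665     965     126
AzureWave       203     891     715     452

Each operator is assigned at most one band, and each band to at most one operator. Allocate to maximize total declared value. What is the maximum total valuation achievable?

Max total: $3567M

This is a one-to-one assignment (maximum-weight bipartite matching).
Optimal: PeakComm→Band D ($718M), ClearBand→Band C ($956M), VistaNet→Band A ($965M), Pulse→Band B ($928M) — total 718+956+965+928 = $3567M.
Max-entry greedy (repeatedly take the single best remaining cell) gives $3111M, worse by 456.
Next-best assignment: PeakComm→Band D, AzureWave→Band C, VistaNet→Band A, Pulse→Band B = $3502M.
No other one-to-one assignment exceeds $3567M.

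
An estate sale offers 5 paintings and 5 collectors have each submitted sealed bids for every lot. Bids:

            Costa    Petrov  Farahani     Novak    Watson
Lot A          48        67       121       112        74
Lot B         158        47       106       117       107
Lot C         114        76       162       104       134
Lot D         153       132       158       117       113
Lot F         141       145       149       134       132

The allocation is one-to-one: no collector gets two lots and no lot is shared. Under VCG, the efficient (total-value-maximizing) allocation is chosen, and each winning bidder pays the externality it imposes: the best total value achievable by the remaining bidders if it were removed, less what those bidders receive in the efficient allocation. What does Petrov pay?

Petrov pays $22.

Efficient allocation: Costa→Lot B ($158), Petrov→Lot F ($145), Farahani→Lot D ($158), Novak→Lot A ($112), Watson→Lot C ($134); total welfare W = $707.
Petrov receives Lot F at value $145, so the others get W − 145 = $562.
Without Petrov: best allocation of the remaining 4 bidders over all 5 lots is Costa→Lot B ($158), Farahani→Lot D ($158), Novak→Lot F ($134), Watson→Lot C ($134), total $584.
VCG payment = (others' best without Petrov) − (others' welfare with Petrov) = 584 − 562 = $22.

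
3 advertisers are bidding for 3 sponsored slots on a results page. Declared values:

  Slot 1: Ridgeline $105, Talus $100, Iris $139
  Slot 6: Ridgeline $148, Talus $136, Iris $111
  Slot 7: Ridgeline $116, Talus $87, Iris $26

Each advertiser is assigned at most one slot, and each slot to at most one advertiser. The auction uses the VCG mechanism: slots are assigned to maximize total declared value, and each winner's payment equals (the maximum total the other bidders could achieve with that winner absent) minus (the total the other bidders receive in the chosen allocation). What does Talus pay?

Efficient allocation: Ridgeline→Slot 7 ($116), Talus→Slot 6 ($136), Iris→Slot 1 ($139); total welfare W = $391.
Talus receives Slot 6 at value $136, so the others get W − 136 = $255.
Without Talus: best allocation of the remaining 2 bidders over all 3 slots is Ridgeline→Slot 6 ($148), Iris→Slot 1 ($139), total $287.
VCG payment = (others' best without Talus) − (others' welfare with Talus) = 287 − 255 = $32.

Talus pays $32.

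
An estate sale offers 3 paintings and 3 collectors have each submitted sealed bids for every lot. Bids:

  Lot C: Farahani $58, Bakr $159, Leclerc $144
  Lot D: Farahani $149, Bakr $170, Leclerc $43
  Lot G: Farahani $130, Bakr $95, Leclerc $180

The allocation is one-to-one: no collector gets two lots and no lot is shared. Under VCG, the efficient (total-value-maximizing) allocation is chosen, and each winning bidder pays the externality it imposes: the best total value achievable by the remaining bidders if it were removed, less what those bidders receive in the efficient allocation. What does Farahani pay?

Efficient allocation: Farahani→Lot D ($149), Bakr→Lot C ($159), Leclerc→Lot G ($180); total welfare W = $488.
Farahani receives Lot D at value $149, so the others get W − 149 = $339.
Without Farahani: best allocation of the remaining 2 bidders over all 3 lots is Bakr→Lot D ($170), Leclerc→Lot G ($180), total $350.
VCG payment = (others' best without Farahani) − (others' welfare with Farahani) = 350 − 339 = $11.

Farahani pays $11.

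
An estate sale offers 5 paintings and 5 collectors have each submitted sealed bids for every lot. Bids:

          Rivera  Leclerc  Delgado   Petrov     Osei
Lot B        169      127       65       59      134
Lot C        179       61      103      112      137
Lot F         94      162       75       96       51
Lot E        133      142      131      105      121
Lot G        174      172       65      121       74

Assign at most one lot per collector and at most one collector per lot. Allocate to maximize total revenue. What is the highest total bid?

Maximum total: $727

Optimal: Rivera→Lot C ($179), Leclerc→Lot F ($162), Delgado→Lot E ($131), Petrov→Lot G ($121), Osei→Lot B ($134) — total 179+162+131+121+134 = $727.
Next-best assignment: Rivera→Lot B, Leclerc→Lot F, Delgado→Lot E, Petrov→Lot G, Osei→Lot C = $720.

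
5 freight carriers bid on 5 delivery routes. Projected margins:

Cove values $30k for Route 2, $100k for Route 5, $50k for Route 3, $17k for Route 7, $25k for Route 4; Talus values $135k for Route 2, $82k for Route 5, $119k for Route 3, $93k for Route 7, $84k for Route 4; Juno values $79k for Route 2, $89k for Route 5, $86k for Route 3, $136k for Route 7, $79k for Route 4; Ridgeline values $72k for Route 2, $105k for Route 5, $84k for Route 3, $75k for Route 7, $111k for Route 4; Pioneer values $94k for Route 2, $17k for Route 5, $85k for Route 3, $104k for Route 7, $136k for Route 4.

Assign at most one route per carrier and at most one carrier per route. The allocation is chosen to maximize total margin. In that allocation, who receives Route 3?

Ridgeline receives Route 3.

Optimal: Cove→Route 5 ($100k), Talus→Route 2 ($135k), Juno→Route 7 ($136k), Ridgeline→Route 3 ($84k), Pioneer→Route 4 ($136k) — total 100+135+136+84+136 = $591k.
Row-greedy (each carrier in turn takes its best remaining route) gives $567k, worse by 24.
Next-best assignment: Cove→Route 5, Talus→Route 2, Juno→Route 7, Ridgeline→Route 4, Pioneer→Route 3 = $567k.
No other one-to-one assignment exceeds $591k.
Ridgeline's own top route is Route 4 ($111k), but forcing Ridgeline→Route 4 and reassigning the rest optimally gives only $567k — worse by 24.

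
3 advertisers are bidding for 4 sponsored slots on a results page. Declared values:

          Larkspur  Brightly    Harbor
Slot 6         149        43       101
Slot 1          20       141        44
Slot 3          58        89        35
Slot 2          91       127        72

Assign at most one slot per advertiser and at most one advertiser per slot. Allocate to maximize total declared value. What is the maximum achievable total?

Max total: $362

Optimal: Larkspur→Slot 6 ($149), Brightly→Slot 1 ($141), Harbor→Slot 2 ($72) — total 149+141+72 = $362.
Column-greedy (each slot in turn goes to its best remaining advertiser) gives $325, worse by 37.
Swapping Brightly↔Larkspur (Brightly→Slot 6 $43, Larkspur→Slot 1 $20) loses 227.
No other one-to-one assignment exceeds $362.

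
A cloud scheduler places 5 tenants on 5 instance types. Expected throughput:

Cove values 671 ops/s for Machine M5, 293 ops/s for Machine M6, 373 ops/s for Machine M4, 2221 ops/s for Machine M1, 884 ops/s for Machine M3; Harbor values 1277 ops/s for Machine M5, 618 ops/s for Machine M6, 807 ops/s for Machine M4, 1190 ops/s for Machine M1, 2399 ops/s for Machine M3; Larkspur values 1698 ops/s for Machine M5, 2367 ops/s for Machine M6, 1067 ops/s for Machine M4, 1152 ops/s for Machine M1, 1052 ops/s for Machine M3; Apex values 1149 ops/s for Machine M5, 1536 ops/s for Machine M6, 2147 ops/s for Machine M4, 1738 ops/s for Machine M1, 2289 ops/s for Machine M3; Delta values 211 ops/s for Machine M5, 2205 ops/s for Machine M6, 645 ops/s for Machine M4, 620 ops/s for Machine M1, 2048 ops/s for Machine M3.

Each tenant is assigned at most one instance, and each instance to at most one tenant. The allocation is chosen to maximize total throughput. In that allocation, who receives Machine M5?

Optimal: Cove→Machine M1 (2221 ops/s), Harbor→Machine M3 (2399 ops/s), Larkspur→Machine M5 (1698 ops/s), Apex→Machine M4 (2147 ops/s), Delta→Machine M6 (2205 ops/s) — total 2221+2399+1698+2147+2205 = 10670 ops/s.
Row-greedy (each tenant in turn takes its best remaining instance) gives 9345 ops/s, worse by 1325.
Larkspur's own top instance is Machine M6 (2367 ops/s), but forcing Larkspur→Machine M6 and reassigning the rest optimally gives only 10060 ops/s — worse by 610.

Larkspur receives Machine M5.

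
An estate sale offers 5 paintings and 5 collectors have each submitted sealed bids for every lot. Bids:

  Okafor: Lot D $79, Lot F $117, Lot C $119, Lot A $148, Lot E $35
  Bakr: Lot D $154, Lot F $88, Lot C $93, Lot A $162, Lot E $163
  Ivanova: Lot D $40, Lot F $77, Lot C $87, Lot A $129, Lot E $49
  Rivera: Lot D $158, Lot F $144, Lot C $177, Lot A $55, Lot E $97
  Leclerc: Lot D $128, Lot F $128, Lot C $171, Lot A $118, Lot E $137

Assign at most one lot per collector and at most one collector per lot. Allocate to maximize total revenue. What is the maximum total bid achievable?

Max total: $738

Treat this as an assignment problem: match each collector to one lot.
Optimal: Okafor→Lot F ($117), Bakr→Lot E ($163), Ivanova→Lot A ($129), Rivera→Lot D ($158), Leclerc→Lot C ($171) — total 117+163+129+158+171 = $738.
Max-entry greedy (repeatedly take the single best remaining cell) gives $693, worse by 45.
No other one-to-one assignment exceeds $738.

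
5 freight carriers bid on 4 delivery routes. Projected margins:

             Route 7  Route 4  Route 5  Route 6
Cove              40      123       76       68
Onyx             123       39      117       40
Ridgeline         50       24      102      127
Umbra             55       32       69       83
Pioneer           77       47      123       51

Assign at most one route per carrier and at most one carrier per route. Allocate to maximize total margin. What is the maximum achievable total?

This is the linear assignment problem.
Optimal: Onyx→Route 7 ($123k), Cove→Route 4 ($123k), Pioneer→Route 5 ($123k), Ridgeline→Route 6 ($127k) — total 123+123+123+127 = $496k.
Row-greedy (each carrier in turn takes its best remaining route) gives $442k, worse by 54.
Next-best assignment: Onyx→Route 7, Cove→Route 4, Pioneer→Route 5, Umbra→Route 6 = $452k.

Max total: $496k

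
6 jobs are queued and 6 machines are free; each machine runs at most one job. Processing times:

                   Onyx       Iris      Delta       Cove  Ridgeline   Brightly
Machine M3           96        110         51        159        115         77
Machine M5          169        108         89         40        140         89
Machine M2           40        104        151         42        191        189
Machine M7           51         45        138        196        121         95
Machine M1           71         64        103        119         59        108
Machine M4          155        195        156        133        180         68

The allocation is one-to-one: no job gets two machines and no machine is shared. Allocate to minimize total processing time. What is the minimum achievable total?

Optimal: Onyx→Machine M2 (40 min), Iris→Machine M7 (45 min), Delta→Machine M3 (51 min), Cove→Machine M5 (40 min), Ridgeline→Machine M1 (59 min), Brightly→Machine M4 (68 min) — total 40+45+51+40+59+68 = 303 min.
Next-best assignment: Onyx→Machine M7, Iris→Machine M2, Delta→Machine M3, Cove→Machine M5, Ridgeline→Machine M1, Brightly→Machine M4 = 373 min.

Minimum total: 303 min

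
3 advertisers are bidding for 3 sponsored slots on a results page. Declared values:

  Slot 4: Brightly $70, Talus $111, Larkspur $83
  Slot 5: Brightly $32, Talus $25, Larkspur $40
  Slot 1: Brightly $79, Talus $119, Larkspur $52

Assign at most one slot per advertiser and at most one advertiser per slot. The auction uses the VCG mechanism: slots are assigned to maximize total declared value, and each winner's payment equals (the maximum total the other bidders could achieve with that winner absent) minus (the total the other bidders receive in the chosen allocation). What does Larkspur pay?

Larkspur pays $39.

Efficient allocation: Brightly→Slot 5 ($32), Talus→Slot 1 ($119), Larkspur→Slot 4 ($83); total welfare W = $234.
Larkspur receives Slot 4 at value $83, so the others get W − 83 = $151.
Without Larkspur: best allocation of the remaining 2 bidders over all 3 slots is Brightly→Slot 1 ($79), Talus→Slot 4 ($111), total $190.
VCG payment = (others' best without Larkspur) − (others' welfare with Larkspur) = 190 − 151 = $39.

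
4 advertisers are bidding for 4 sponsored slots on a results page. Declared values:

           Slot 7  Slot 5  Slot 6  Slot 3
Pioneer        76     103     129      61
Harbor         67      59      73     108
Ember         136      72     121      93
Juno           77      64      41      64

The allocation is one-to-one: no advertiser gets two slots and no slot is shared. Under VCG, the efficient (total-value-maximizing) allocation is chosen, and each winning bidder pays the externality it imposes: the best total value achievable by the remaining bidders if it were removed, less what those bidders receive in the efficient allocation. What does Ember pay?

Efficient allocation: Pioneer→Slot 6 ($129), Harbor→Slot 3 ($108), Ember→Slot 7 ($136), Juno→Slot 5 ($64); total welfare W = $437.
Ember receives Slot 7 at value $136, so the others get W − 136 = $301.
Without Ember: best allocation of the remaining 3 bidders over all 4 slots is Pioneer→Slot 6 ($129), Harbor→Slot 3 ($108), Juno→Slot 7 ($77), total $314.
VCG payment = (others' best without Ember) − (others' welfare with Ember) = 314 − 301 = $13.

Ember pays $13.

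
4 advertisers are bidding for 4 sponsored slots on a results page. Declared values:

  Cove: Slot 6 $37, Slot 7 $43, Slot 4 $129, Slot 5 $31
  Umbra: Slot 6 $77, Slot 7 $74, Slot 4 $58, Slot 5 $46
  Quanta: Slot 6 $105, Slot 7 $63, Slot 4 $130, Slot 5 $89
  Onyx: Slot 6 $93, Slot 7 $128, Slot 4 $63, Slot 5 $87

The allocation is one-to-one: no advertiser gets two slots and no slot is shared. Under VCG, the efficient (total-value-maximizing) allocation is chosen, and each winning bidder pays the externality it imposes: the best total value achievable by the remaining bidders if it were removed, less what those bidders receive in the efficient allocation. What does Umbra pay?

Umbra pays $16.

Efficient allocation: Cove→Slot 4 ($129), Umbra→Slot 6 ($77), Quanta→Slot 5 ($89), Onyx→Slot 7 ($128); total welfare W = $423.
Umbra receives Slot 6 at value $77, so the others get W − 77 = $346.
Without Umbra: best allocation of the remaining 3 bidders over all 4 slots is Cove→Slot 4 ($129), Quanta→Slot 6 ($105), Onyx→Slot 7 ($128), total $362.
VCG payment = (others' best without Umbra) − (others' welfare with Umbra) = 362 − 346 = $16.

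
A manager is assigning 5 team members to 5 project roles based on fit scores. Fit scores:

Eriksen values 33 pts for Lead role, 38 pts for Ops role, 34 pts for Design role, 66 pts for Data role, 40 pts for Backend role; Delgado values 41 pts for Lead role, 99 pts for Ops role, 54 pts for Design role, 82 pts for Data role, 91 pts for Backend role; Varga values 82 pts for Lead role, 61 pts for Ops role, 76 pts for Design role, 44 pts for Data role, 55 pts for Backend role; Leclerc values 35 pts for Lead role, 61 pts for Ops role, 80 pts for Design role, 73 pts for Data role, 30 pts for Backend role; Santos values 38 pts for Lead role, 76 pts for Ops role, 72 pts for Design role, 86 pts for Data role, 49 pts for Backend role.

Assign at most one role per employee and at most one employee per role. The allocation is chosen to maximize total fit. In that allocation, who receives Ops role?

Santos receives Ops role.

Optimal: Eriksen→Data role (66 pts), Delgado→Backend role (91 pts), Varga→Lead role (82 pts), Leclerc→Design role (80 pts), Santos→Ops role (76 pts) — total 66+91+82+80+76 = 395 pts.
Row-greedy (each employee in turn takes its best remaining role) gives 376 pts, worse by 19.
Swapping Santos↔Delgado (Santos→Backend role 49 pts, Delgado→Ops role 99 pts) loses 19.
Santos's own top role is Data role (86 pts), but forcing Santos→Data role and reassigning the rest optimally gives only 387 pts — worse by 8.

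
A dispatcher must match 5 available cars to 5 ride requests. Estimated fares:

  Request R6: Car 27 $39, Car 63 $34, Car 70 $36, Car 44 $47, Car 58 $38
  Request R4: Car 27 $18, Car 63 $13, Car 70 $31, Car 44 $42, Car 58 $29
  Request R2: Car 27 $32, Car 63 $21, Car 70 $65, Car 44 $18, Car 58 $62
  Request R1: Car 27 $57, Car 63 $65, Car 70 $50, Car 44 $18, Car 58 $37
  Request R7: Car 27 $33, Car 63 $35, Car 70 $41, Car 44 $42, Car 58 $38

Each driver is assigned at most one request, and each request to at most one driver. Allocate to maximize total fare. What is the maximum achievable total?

Maximum total: $249

Optimal: Car 27→Request R6 ($39), Car 63→Request R1 ($65), Car 70→Request R2 ($65), Car 44→Request R4 ($42), Car 58→Request R7 ($38) — total 39+65+65+42+38 = $249.
Swapping Car 70↔Car 63 (Car 70→Request R1 $50, Car 63→Request R2 $21) loses 59.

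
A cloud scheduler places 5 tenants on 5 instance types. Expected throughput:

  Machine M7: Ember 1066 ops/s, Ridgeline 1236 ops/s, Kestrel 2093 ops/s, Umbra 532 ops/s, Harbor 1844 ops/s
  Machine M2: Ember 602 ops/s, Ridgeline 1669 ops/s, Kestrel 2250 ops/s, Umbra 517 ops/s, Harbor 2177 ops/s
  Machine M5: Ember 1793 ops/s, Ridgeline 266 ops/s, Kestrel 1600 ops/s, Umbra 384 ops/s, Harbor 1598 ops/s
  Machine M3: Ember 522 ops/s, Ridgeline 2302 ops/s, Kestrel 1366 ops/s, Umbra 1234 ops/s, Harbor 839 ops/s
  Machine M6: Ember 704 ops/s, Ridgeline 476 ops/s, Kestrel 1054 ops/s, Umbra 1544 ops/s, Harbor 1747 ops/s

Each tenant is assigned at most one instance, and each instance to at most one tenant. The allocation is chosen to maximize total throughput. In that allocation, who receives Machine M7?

Kestrel receives Machine M7.

Optimal: Ember→Machine M5 (1793 ops/s), Ridgeline→Machine M3 (2302 ops/s), Kestrel→Machine M7 (2093 ops/s), Umbra→Machine M6 (1544 ops/s), Harbor→Machine M2 (2177 ops/s) — total 1793+2302+2093+1544+2177 = 9909 ops/s.
Next-best assignment: Ember→Machine M5, Ridgeline→Machine M3, Kestrel→Machine M2, Umbra→Machine M6, Harbor→Machine M7 = 9733 ops/s.
Kestrel's own top instance is Machine M2 (2250 ops/s), but forcing Kestrel→Machine M2 and reassigning the rest optimally gives only 9733 ops/s — worse by 176.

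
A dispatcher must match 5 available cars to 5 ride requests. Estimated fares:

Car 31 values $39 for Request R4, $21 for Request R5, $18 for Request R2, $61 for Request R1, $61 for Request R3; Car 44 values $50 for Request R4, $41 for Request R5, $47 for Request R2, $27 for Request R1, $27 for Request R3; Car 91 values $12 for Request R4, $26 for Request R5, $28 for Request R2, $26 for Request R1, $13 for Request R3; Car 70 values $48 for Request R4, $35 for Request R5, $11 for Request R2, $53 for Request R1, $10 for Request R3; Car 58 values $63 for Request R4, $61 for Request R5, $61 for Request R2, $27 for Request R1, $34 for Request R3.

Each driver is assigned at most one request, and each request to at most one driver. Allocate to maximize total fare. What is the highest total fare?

Maximum total: $253

Optimal: Car 31→Request R3 ($61), Car 44→Request R4 ($50), Car 91→Request R2 ($28), Car 70→Request R1 ($53), Car 58→Request R5 ($61) — total 61+50+28+53+61 = $253.
Max-entry greedy (repeatedly take the single best remaining cell) gives $219, worse by 34.
No other one-to-one assignment exceeds $253.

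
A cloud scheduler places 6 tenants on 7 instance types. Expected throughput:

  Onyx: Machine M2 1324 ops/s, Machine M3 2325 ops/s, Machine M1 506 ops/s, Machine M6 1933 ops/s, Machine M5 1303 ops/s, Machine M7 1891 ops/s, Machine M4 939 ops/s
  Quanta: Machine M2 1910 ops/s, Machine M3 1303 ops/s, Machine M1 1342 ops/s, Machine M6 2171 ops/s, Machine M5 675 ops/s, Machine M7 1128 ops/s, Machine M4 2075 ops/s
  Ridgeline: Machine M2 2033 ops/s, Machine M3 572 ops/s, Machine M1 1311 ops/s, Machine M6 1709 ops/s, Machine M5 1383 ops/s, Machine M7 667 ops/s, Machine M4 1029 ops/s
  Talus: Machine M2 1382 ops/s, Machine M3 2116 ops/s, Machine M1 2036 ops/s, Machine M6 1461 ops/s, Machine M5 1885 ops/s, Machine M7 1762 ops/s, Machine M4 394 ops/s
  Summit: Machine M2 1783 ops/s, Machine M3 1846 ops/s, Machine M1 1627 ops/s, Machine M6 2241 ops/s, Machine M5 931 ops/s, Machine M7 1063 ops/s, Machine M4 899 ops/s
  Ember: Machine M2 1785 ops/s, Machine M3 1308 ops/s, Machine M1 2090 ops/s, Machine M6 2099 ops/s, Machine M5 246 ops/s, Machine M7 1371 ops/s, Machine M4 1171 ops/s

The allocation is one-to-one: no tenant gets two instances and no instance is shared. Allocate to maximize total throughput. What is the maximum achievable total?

This is the linear assignment problem.
Optimal: Onyx→Machine M3 (2325 ops/s), Quanta→Machine M4 (2075 ops/s), Ridgeline→Machine M2 (2033 ops/s), Talus→Machine M5 (1885 ops/s), Summit→Machine M6 (2241 ops/s), Ember→Machine M1 (2090 ops/s) — total 2325+2075+2033+1885+2241+2090 = 12649 ops/s.
Row-greedy (each tenant in turn takes its best remaining instance) gives 10799 ops/s, worse by 1850.

Max total: 12649 ops/s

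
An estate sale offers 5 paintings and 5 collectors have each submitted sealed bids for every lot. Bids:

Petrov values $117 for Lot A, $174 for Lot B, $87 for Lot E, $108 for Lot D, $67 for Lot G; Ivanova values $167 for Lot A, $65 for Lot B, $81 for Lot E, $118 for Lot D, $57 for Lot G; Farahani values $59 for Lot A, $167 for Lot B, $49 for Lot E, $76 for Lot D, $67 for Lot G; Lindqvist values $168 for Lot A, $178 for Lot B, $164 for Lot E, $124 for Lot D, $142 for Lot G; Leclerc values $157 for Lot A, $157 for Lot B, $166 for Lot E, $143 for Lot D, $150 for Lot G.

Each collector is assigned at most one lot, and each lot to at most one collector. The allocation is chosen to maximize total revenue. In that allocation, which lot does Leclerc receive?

Leclerc receives Lot G.

Optimal: Petrov→Lot D ($108), Ivanova→Lot A ($167), Farahani→Lot B ($167), Lindqvist→Lot E ($164), Leclerc→Lot G ($150) — total 108+167+167+164+150 = $756.
Column-greedy (each lot in turn goes to its best remaining collector) gives $693, worse by 63.
Next-best assignment: Petrov→Lot D, Ivanova→Lot A, Farahani→Lot B, Lindqvist→Lot G, Leclerc→Lot E = $750.
Every other assignment is strictly worse.
Leclerc's own top lot is Lot E ($166), but forcing Leclerc→Lot E and reassigning the rest optimally gives only $750 — worse by 6.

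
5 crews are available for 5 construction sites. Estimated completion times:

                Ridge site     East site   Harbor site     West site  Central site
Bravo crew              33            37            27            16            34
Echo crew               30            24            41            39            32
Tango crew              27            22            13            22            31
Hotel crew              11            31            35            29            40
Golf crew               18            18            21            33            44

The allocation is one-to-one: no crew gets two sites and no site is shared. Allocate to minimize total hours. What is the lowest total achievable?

Minimum total: 90 hours

Optimal: Bravo crew→West site (16 hours), Echo crew→Central site (32 hours), Tango crew→Harbor site (13 hours), Hotel crew→Ridge site (11 hours), Golf crew→East site (18 hours) — total 16+32+13+11+18 = 90 hours.
Row-greedy (each crew in turn takes its cheapest remaining site) gives 108 hours, worse by 18.
Next-best assignment: Bravo crew→West site, Echo crew→Central site, Tango crew→East site, Hotel crew→Ridge site, Golf crew→Harbor site = 102 hours.
No other one-to-one assignment undercuts 90 hours.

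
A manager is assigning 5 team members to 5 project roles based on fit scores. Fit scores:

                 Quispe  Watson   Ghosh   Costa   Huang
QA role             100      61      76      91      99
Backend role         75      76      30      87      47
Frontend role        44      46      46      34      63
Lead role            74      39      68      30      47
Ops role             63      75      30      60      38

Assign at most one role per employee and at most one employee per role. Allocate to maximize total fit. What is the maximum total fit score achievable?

Max total: 393 pts

Optimal: Quispe→QA role (100 pts), Watson→Ops role (75 pts), Ghosh→Lead role (68 pts), Costa→Backend role (87 pts), Huang→Frontend role (63 pts) — total 100+75+68+87+63 = 393 pts.
Row-greedy (each employee in turn takes its best remaining role) gives 367 pts, worse by 26.
Swapping Watson↔Huang (Watson→Frontend role 46 pts, Huang→Ops role 38 pts) loses 54.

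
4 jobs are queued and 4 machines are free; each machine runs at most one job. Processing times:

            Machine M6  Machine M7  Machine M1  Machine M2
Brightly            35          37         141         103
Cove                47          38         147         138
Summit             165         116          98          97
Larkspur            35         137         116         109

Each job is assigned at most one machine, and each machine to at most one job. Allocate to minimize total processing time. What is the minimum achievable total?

Optimal: Brightly→Machine M2 (103 min), Cove→Machine M7 (38 min), Summit→Machine M1 (98 min), Larkspur→Machine M6 (35 min) — total 103+38+98+35 = 274 min.
Row-greedy (each job in turn takes its cheapest remaining machine) gives 286 min, worse by 12.
No other one-to-one assignment undercuts 274 min.

Minimum total: 274 min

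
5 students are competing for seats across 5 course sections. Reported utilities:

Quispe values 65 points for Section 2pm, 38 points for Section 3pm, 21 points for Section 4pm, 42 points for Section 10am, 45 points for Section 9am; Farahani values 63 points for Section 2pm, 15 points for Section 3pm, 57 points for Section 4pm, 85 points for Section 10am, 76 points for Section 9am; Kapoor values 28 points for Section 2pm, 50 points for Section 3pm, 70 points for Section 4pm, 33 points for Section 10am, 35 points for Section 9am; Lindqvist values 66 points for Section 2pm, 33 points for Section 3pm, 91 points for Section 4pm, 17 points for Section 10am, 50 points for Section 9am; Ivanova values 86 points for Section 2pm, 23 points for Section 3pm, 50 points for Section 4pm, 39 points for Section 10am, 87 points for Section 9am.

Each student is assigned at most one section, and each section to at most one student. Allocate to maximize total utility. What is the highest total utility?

Optimal: Quispe→Section 2pm (65 points), Farahani→Section 10am (85 points), Kapoor→Section 3pm (50 points), Lindqvist→Section 4pm (91 points), Ivanova→Section 9am (87 points) — total 65+85+50+91+87 = 378 points.
Column-greedy (each section in turn goes to its best remaining student) gives 357 points, worse by 21.
Swapping Lindqvist↔Ivanova (Lindqvist→Section 9am 50 points, Ivanova→Section 4pm 50 points) loses 78.

Max total: 378 points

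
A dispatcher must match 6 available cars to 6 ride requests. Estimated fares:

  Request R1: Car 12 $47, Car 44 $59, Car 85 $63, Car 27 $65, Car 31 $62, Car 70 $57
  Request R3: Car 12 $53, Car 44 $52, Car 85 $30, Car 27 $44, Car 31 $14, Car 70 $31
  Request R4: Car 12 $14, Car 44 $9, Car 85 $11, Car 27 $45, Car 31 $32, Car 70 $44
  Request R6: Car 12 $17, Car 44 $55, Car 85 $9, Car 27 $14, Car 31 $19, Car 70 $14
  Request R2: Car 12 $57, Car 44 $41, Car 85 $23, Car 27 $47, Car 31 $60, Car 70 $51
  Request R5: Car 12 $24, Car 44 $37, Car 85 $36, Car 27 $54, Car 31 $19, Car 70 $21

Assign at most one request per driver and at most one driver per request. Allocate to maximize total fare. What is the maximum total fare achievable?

Optimal: Car 12→Request R3 ($53), Car 44→Request R6 ($55), Car 85→Request R1 ($63), Car 27→Request R5 ($54), Car 31→Request R2 ($60), Car 70→Request R4 ($44) — total 53+55+63+54+60+44 = $329.
Next-best assignment: Car 12→Request R3, Car 44→Request R6, Car 85→Request R5, Car 27→Request R1, Car 31→Request R2, Car 70→Request R4 = $313.

Maximum total: $329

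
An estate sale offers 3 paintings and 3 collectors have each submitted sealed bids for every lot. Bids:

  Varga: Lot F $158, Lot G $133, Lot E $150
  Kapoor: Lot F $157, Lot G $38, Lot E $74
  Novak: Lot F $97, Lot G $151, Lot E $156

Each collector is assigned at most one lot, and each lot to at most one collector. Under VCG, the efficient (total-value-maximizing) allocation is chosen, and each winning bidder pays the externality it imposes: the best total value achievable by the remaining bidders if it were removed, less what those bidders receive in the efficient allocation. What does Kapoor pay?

Efficient allocation: Varga→Lot E ($150), Kapoor→Lot F ($157), Novak→Lot G ($151); total welfare W = $458.
Kapoor receives Lot F at value $157, so the others get W − 157 = $301.
Without Kapoor: best allocation of the remaining 2 bidders over all 3 lots is Varga→Lot F ($158), Novak→Lot E ($156), total $314.
VCG payment = (others' best without Kapoor) − (others' welfare with Kapoor) = 314 − 301 = $13.

Kapoor pays $13.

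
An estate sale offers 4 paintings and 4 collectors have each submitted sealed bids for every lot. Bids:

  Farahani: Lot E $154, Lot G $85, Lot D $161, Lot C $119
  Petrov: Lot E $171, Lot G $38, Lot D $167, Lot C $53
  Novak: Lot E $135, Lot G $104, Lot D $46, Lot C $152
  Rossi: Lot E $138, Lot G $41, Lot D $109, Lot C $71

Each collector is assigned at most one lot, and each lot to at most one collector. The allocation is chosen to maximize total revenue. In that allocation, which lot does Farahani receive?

Farahani receives Lot G.

Optimal: Farahani→Lot G ($85), Petrov→Lot D ($167), Novak→Lot C ($152), Rossi→Lot E ($138) — total 85+167+152+138 = $542.
Column-greedy (each lot in turn goes to its best remaining collector) gives $507, worse by 35.
Swapping Petrov↔Farahani (Petrov→Lot G $38, Farahani→Lot D $161) loses 53.
No other one-to-one assignment exceeds $542.
Farahani's own top lot is Lot D ($161), but forcing Farahani→Lot D and reassigning the rest optimally gives only $525 — worse by 17.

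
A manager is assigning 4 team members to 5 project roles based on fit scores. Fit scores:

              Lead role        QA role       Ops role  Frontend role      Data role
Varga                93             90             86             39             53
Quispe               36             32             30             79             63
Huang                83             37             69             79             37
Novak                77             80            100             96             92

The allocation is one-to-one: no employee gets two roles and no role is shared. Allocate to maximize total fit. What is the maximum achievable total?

Max total: 352 pts

Treat this as an assignment problem: match each employee to one role.
Optimal: Varga→QA role (90 pts), Quispe→Frontend role (79 pts), Huang→Lead role (83 pts), Novak→Ops role (100 pts) — total 90+79+83+100 = 352 pts.
Column-greedy (each role in turn goes to its best remaining employee) gives 321 pts, worse by 31.
Swapping Novak↔Varga (Novak→QA role 80 pts, Varga→Ops role 86 pts) loses 24.
Every other assignment is strictly worse.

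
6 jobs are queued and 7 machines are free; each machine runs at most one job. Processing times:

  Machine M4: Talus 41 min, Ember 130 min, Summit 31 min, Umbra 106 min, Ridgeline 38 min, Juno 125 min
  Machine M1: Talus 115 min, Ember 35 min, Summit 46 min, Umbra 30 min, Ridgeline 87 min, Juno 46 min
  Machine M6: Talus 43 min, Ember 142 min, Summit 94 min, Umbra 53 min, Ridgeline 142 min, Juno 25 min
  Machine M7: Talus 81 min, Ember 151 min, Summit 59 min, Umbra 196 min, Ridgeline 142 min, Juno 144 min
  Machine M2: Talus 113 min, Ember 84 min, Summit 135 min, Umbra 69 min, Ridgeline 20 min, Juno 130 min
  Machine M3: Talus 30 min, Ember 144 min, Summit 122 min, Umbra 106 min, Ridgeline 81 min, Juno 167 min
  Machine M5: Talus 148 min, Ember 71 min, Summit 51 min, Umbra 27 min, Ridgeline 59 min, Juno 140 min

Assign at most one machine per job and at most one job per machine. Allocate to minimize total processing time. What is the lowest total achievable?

Optimal: Talus→Machine M3 (30 min), Ember→Machine M1 (35 min), Summit→Machine M4 (31 min), Umbra→Machine M5 (27 min), Ridgeline→Machine M2 (20 min), Juno→Machine M6 (25 min) — total 30+35+31+27+20+25 = 168 min.
Column-greedy (each machine in turn goes to its cheapest remaining job) gives 331 min, worse by 163.
Next-best assignment: Talus→Machine M3, Ember→Machine M1, Summit→Machine M7, Umbra→Machine M5, Ridgeline→Machine M2, Juno→Machine M6 = 196 min.
Swapping Ember↔Talus (Ember→Machine M3 144 min, Talus→Machine M1 115 min) adds 194.
No other one-to-one assignment undercuts 168 min.

Minimum total: 168 min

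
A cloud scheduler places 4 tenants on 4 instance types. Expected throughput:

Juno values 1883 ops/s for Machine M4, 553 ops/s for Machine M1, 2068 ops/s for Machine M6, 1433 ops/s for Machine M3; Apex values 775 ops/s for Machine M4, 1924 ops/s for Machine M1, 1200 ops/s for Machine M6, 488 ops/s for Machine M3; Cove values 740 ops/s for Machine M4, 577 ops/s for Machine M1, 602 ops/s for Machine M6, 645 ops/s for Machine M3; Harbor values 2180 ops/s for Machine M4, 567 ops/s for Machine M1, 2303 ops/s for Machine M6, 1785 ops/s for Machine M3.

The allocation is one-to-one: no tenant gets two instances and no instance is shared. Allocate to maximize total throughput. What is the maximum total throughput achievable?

Maximum total: 6817 ops/s

This is the linear assignment problem.
Optimal: Juno→Machine M6 (2068 ops/s), Apex→Machine M1 (1924 ops/s), Cove→Machine M3 (645 ops/s), Harbor→Machine M4 (2180 ops/s) — total 2068+1924+645+2180 = 6817 ops/s.
Next-best assignment: Juno→Machine M4, Apex→Machine M1, Cove→Machine M3, Harbor→Machine M6 = 6755 ops/s.
Swapping Cove↔Harbor (Cove→Machine M4 740 ops/s, Harbor→Machine M3 1785 ops/s) loses 300.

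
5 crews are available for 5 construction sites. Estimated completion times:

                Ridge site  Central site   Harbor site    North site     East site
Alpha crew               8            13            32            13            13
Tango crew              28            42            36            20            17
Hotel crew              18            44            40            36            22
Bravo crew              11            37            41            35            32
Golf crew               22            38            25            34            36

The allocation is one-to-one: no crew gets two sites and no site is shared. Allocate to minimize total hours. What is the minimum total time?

Optimal: Alpha crew→Central site (13 hours), Tango crew→North site (20 hours), Hotel crew→East site (22 hours), Bravo crew→Ridge site (11 hours), Golf crew→Harbor site (25 hours) — total 13+20+22+11+25 = 91 hours.
Min-entry greedy (repeatedly take the single cheapest remaining cell) gives 129 hours, worse by 38.
Swapping Bravo crew↔Alpha crew (Bravo crew→Central site 37 hours, Alpha crew→Ridge site 8 hours) adds 21.
Every other assignment is strictly worse.

Min total: 91 hours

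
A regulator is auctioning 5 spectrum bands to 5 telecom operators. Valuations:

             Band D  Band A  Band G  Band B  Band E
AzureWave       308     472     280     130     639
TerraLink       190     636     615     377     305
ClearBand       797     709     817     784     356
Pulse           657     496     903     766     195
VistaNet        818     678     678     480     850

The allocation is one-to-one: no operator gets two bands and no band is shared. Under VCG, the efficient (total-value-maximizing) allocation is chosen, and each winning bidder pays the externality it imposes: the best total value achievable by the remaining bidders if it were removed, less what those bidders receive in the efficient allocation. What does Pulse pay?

Efficient allocation: AzureWave→Band E ($639M), TerraLink→Band A ($636M), ClearBand→Band B ($784M), Pulse→Band G ($903M), VistaNet→Band D ($818M); total welfare W = $3780M.
Pulse receives Band G at value $903M, so the others get W − 903 = $2877M.
Without Pulse: best allocation of the remaining 4 bidders over all 5 bands is AzureWave→Band E ($639M), TerraLink→Band A ($636M), ClearBand→Band G ($817M), VistaNet→Band D ($818M), total $2910M.
VCG payment = (others' best without Pulse) − (others' welfare with Pulse) = 2910 − 2877 = $33M.

Pulse pays $33M.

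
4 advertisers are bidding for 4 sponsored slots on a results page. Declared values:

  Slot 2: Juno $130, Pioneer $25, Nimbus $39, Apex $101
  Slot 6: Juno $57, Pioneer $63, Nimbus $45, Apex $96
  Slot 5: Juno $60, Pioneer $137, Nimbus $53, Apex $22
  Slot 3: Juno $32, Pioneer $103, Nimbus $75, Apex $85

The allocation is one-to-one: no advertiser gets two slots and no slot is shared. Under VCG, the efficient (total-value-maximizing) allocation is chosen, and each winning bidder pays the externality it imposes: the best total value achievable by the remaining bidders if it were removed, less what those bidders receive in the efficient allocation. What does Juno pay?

Juno pays $5.

Efficient allocation: Juno→Slot 2 ($130), Pioneer→Slot 5 ($137), Nimbus→Slot 3 ($75), Apex→Slot 6 ($96); total welfare W = $438.
Juno receives Slot 2 at value $130, so the others get W − 130 = $308.
Without Juno: best allocation of the remaining 3 bidders over all 4 slots is Pioneer→Slot 5 ($137), Nimbus→Slot 3 ($75), Apex→Slot 2 ($101), total $313.
VCG payment = (others' best without Juno) − (others' welfare with Juno) = 313 − 308 = $5.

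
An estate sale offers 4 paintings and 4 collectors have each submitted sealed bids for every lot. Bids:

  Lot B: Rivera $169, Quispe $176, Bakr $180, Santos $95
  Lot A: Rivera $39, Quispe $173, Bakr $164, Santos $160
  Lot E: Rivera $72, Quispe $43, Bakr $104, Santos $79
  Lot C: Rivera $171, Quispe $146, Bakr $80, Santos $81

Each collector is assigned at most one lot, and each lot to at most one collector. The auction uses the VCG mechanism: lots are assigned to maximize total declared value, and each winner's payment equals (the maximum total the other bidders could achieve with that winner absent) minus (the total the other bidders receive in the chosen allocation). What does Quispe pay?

Efficient allocation: Rivera→Lot C ($171), Quispe→Lot B ($176), Bakr→Lot E ($104), Santos→Lot A ($160); total welfare W = $611.
Quispe receives Lot B at value $176, so the others get W − 176 = $435.
Without Quispe: best allocation of the remaining 3 bidders over all 4 lots is Rivera→Lot C ($171), Bakr→Lot B ($180), Santos→Lot A ($160), total $511.
VCG payment = (others' best without Quispe) − (others' welfare with Quispe) = 511 − 435 = $76.

Quispe pays $76.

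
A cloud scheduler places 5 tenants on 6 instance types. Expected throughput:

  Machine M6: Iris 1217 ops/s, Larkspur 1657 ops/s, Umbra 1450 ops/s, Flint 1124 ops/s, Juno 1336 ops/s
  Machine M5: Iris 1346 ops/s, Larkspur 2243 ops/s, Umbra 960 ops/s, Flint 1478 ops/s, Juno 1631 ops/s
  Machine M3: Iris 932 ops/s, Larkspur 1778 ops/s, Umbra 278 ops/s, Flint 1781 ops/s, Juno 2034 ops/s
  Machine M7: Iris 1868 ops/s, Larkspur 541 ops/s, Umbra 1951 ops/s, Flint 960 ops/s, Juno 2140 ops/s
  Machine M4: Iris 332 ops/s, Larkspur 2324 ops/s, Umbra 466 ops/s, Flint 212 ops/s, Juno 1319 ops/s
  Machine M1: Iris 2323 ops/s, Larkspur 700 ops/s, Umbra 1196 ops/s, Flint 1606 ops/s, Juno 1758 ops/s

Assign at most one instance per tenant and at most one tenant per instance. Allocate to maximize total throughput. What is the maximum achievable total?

Treat this as an assignment problem: match each tenant to one instance.
Optimal: Iris→Machine M1 (2323 ops/s), Larkspur→Machine M4 (2324 ops/s), Umbra→Machine M7 (1951 ops/s), Flint→Machine M5 (1478 ops/s), Juno→Machine M3 (2034 ops/s) — total 2323+2324+1951+1478+2034 = 10110 ops/s.
Row-greedy (each tenant in turn takes its best remaining instance) gives 10010 ops/s, worse by 100.
Next-best assignment: Iris→Machine M1, Larkspur→Machine M4, Umbra→Machine M6, Flint→Machine M3, Juno→Machine M7 = 10018 ops/s.
Checked against all permutations: 10110 ops/s is optimal.

Maximum total: 10110 ops/s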